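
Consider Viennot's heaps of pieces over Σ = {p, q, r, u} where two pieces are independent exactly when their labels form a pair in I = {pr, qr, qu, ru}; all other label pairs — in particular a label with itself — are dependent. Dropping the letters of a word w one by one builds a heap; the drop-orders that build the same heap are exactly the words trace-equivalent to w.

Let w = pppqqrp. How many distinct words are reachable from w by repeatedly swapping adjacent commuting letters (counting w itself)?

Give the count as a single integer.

7

piece 0:p — minimal
piece 1:p rests on {0:p}
piece 2:p rests on {1:p}
piece 3:q rests on {2:p}
piece 4:q rests on {3:q}
piece 5:r — minimal
piece 6:p rests on {4:q}
minimal pieces: {0:p, 5:r}
ways to finish when only these pieces remain (= sum over removing one remaining piece with nothing left below it):
  1 left: {5}→1  {6}→1
  2 left: {4,6}→1  {5,6}→2
  3 left: {3,4,6}→1  {4,5,6}→3
  4 left: {2,3,4,6}→1  {3,4,5,6}→4
  5 left: {1,2,3,4,6}→1  {2,3,4,5,6}→5
  placing 0:p first → 6 extensions
  placing 5:r first → 1 extensions
total linear extensions = 7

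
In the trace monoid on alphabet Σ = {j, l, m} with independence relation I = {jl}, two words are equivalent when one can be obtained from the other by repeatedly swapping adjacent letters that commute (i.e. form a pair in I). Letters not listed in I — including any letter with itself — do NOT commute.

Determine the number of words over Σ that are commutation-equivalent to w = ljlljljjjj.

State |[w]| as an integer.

210

#0=l has no predecessor
#1=j has no predecessor
#2=l depends on [0:l]
#3=l depends on [2:l]
#4=j depends on [1:j]
#5=l depends on [3:l]
#6=j depends on [4:j]
#7=j depends on [6:j]
#8=j depends on [7:j]
#9=j depends on [8:j]
sources: [0:l, 1:j]
N(rest) = Σ N(rest − s) over sources s of rest; N(one piece) = 1:
  size 1 → [5]=1  [9]=1
  size 2 → [3,5]=1  [5,9]=2  [8,9]=1
  size 3 → [2,3,5]=1  [3,5,9]=3  [5,8,9]=3  [7,8,9]=1
  size 4 → [0,2,3,5]=1  [2,3,5,9]=4  [3,5,8,9]=6  [5,7,8,9]=4  [6,7,8,9]=1
  size 5 → [0,2,3,5,9]=5  [2,3,5,8,9]=10  [3,5,7,8,9]=10  [4,6,7,8,9]=1  [5,6,7,8,9]=5
  size 6 → [0,2,3,5,8,9]=15  [1,4,6,7,8,9]=1  [2,3,5,7,8,9]=20  [3,5,6,7,8,9]=15  [4,5,6,7,8,9]=6
  size 7 → [0,2,3,5,7,8,9]=35  [1,4,5,6,7,8,9]=7  [2,3,5,6,7,8,9]=35  [3,4,5,6,7,8,9]=21
  size 8 → [0,2,3,5,6,7,8,9]=70  [1,3,4,5,6,7,8,9]=28  [2,3,4,5,6,7,8,9]=56
  first=0(l) contributes 84
  first=1(j) contributes 126
|[w]| = 210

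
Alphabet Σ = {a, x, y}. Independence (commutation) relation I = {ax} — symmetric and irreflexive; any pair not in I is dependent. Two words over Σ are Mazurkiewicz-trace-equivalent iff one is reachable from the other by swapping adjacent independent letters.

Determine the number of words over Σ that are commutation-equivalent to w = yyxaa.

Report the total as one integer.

0(y) covers ∅
1(y) covers 0:y
2(x) covers 1:y
3(a) covers 1:y
4(a) covers 3:a
floor of heap: 0:y
completions by unplaced set U, small U first (add the entries for U minus each lowest piece of U):
  |U|=1: {2}:1  {4}:1
  |U|=2: {2,4}:2  {3,4}:1
  |U|=3: {2,3,4}:3
  start at 0(y): 3

3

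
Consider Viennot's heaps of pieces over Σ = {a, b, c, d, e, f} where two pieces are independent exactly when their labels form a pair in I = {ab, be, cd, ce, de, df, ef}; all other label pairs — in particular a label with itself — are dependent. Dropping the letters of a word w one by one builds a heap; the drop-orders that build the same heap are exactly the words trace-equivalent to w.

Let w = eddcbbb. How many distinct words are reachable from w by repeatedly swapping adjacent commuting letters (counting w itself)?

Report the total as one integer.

21

piece 0:e — minimal
piece 1:d — minimal
piece 2:d rests on {1:d}
piece 3:c — minimal
piece 4:b rests on {2:d, 3:c}
piece 5:b rests on {4:b}
piece 6:b rests on {5:b}
minimal pieces: {0:e, 1:d, 3:c}
ways to finish when only these pieces remain (= sum over removing one remaining piece with nothing left below it):
  1 left: {0}→1  {6}→1
  2 left: {0,6}→2  {5,6}→1
  3 left: {0,5,6}→3  {4,5,6}→1
  4 left: {0,4,5,6}→4  {2,4,5,6}→1  {3,4,5,6}→1
  5 left: {0,2,4,5,6}→5  {0,3,4,5,6}→5  {1,2,4,5,6}→1  {2,3,4,5,6}→2
  placing 0:e first → 3 extensions
  placing 1:d first → 12 extensions
  placing 3:c first → 6 extensions
total linear extensions = 21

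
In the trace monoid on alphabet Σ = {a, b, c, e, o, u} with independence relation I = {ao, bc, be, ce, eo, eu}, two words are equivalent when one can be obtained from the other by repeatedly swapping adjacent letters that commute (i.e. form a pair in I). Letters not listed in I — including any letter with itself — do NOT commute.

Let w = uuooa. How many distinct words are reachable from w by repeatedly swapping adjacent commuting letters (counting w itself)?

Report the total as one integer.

3

0(u) covers ∅
1(u) covers 0:u
2(o) covers 1:u
3(o) covers 2:o
4(a) covers 1:u
floor of heap: 0:u
completions by unplaced set U, small U first (add the entries for U minus each lowest piece of U):
  |U|=1: {3}:1  {4}:1
  |U|=2: {2,3}:1  {3,4}:2
  |U|=3: {2,3,4}:3
  start at 0(u): 3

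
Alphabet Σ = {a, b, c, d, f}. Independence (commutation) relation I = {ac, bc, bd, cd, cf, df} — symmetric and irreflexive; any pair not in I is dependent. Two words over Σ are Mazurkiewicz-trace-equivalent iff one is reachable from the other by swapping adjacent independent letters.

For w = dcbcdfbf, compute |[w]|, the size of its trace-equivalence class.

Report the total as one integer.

420

piece 0:d — minimal
piece 1:c — minimal
piece 2:b — minimal
piece 3:c rests on {1:c}
piece 4:d rests on {0:d}
piece 5:f rests on {2:b}
piece 6:b rests on {5:f}
piece 7:f rests on {6:b}
minimal pieces: {0:d, 1:c, 2:b}
ways to finish when only these pieces remain (= sum over removing one remaining piece with nothing left below it):
  1 left: {3}→1  {4}→1  {7}→1
  2 left: {0,4}→1  {1,3}→1  {3,4}→2  {3,7}→2  {4,7}→2  {6,7}→1
  3 left: {0,3,4}→3  {0,4,7}→3  {1,3,4}→3  {1,3,7}→3  {3,4,7}→6  {3,6,7}→3  {4,6,7}→3  {5,6,7}→1
  4 left: {0,1,3,4}→6  {0,3,4,7}→12  {0,4,6,7}→6  {1,3,4,7}→12  {1,3,6,7}→6  {2,5,6,7}→1  {3,4,6,7}→12  {3,5,6,7}→4  {4,5,6,7}→4
  5 left: {0,1,3,4,7}→30  {0,3,4,6,7}→30  {0,4,5,6,7}→10  {1,3,4,6,7}→30  {1,3,5,6,7}→10  {2,3,5,6,7}→5  {2,4,5,6,7}→5  {3,4,5,6,7}→20
  6 left: {0,1,3,4,6,7}→90  {0,2,4,5,6,7}→15  {0,3,4,5,6,7}→60  {1,2,3,5,6,7}→15  {1,3,4,5,6,7}→60  {2,3,4,5,6,7}→30
  placing 0:d first → 105 extensions
  placing 1:c first → 105 extensions
  placing 2:b first → 210 extensions
total linear extensions = 420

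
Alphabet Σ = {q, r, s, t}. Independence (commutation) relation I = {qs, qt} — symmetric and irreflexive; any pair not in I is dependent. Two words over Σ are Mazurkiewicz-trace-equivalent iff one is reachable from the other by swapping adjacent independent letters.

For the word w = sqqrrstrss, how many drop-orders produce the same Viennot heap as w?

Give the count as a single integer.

#0=s has no predecessor
#1=q has no predecessor
#2=q depends on [1:q]
#3=r depends on [0:s, 2:q]
#4=r depends on [3:r]
#5=s depends on [4:r]
#6=t depends on [5:s]
#7=r depends on [6:t]
#8=s depends on [7:r]
#9=s depends on [8:s]
sources: [0:s, 1:q]
N(rest) = Σ N(rest − s) over sources s of rest; N(one piece) = 1:
  size 1 → [9]=1
  size 2 → [8,9]=1
  size 3 → [7,8,9]=1
  size 4 → [6,7,8,9]=1
  size 5 → [5,6,7,8,9]=1
  size 6 → [4,5,6,7,8,9]=1
  size 7 → [3,4,5,6,7,8,9]=1
  size 8 → [0,3,4,5,6,7,8,9]=1  [2,3,4,5,6,7,8,9]=1
  first=0(s) contributes 1
  first=1(q) contributes 2
|[w]| = 3

3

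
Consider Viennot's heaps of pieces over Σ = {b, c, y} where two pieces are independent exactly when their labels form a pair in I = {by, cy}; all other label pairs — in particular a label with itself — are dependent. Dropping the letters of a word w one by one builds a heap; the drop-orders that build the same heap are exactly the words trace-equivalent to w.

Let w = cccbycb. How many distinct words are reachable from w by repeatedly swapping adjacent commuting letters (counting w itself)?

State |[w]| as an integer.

piece 0:c — minimal
piece 1:c rests on {0:c}
piece 2:c rests on {1:c}
piece 3:b rests on {2:c}
piece 4:y — minimal
piece 5:c rests on {3:b}
piece 6:b rests on {5:c}
minimal pieces: {0:c, 4:y}
ways to finish when only these pieces remain (= sum over removing one remaining piece with nothing left below it):
  1 left: {4}→1  {6}→1
  2 left: {4,6}→2  {5,6}→1
  3 left: {3,5,6}→1  {4,5,6}→3
  4 left: {2,3,5,6}→1  {3,4,5,6}→4
  5 left: {1,2,3,5,6}→1  {2,3,4,5,6}→5
  placing 0:c first → 6 extensions
  placing 4:y first → 1 extensions
total linear extensions = 7

7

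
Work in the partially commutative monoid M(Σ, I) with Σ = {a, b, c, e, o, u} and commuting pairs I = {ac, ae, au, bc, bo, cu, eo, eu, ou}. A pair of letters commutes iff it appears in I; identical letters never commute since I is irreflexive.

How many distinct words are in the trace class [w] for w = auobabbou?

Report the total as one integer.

20

piece 0:a — minimal
piece 1:u — minimal
piece 2:o rests on {0:a}
piece 3:b rests on {0:a, 1:u}
piece 4:a rests on {2:o, 3:b}
piece 5:b rests on {4:a}
piece 6:b rests on {5:b}
piece 7:o rests on {4:a}
piece 8:u rests on {6:b}
minimal pieces: {0:a, 1:u}
ways to finish when only these pieces remain (= sum over removing one remaining piece with nothing left below it):
  1 left: {7}→1  {8}→1
  2 left: {6,8}→1  {7,8}→2
  3 left: {5,6,8}→1  {6,7,8}→3
  4 left: {5,6,7,8}→4
  5 left: {4,5,6,7,8}→4
  6 left: {2,4,5,6,7,8}→4  {3,4,5,6,7,8}→4
  7 left: {1,3,4,5,6,7,8}→4  {2,3,4,5,6,7,8}→8
  placing 0:a first → 12 extensions
  placing 1:u first → 8 extensions
total linear extensions = 20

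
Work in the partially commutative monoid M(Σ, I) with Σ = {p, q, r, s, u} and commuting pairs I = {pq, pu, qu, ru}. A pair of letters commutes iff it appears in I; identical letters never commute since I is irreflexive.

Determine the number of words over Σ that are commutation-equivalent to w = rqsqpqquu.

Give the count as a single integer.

60

#0=r has no predecessor
#1=q depends on [0:r]
#2=s depends on [1:q]
#3=q depends on [2:s]
#4=p depends on [2:s]
#5=q depends on [3:q]
#6=q depends on [5:q]
#7=u depends on [2:s]
#8=u depends on [7:u]
sources: [0:r]
N(rest) = Σ N(rest − s) over sources s of rest; N(one piece) = 1:
  size 1 → [4]=1  [6]=1  [8]=1
  size 2 → [4,6]=2  [4,8]=2  [5,6]=1  [6,8]=2  [7,8]=1
  size 3 → [3,5,6]=1  [4,5,6]=3  [4,6,8]=6  [4,7,8]=3  [5,6,8]=3  [6,7,8]=3
  size 4 → [3,4,5,6]=4  [3,5,6,8]=4  [4,5,6,8]=12  [4,6,7,8]=12  [5,6,7,8]=6
  size 5 → [3,4,5,6,8]=20  [3,5,6,7,8]=10  [4,5,6,7,8]=30
  size 6 → [3,4,5,6,7,8]=60
  size 7 → [2,3,4,5,6,7,8]=60
  first=0(r) contributes 60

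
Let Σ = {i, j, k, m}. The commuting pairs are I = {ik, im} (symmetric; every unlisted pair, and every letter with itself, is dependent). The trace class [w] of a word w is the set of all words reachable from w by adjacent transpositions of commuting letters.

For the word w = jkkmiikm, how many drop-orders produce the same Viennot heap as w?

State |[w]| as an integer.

drop 0:j onto floor
drop 1:k onto {0:j}
drop 2:k onto {1:k}
drop 3:m onto {2:k}
drop 4:i onto {0:j}
drop 5:i onto {4:i}
drop 6:k onto {3:m}
drop 7:m onto {6:k}
ground layer = {0:j}
drop-orders for the pieces not yet dropped (sum over which currently-grounded one goes next):
  1 to go: {5} 1  {7} 1
  2 to go: {4,5} 1  {5,7} 2  {6,7} 1
  3 to go: {3,6,7} 1  {4,5,7} 3  {5,6,7} 3
  4 to go: {2,3,6,7} 1  {3,5,6,7} 4  {4,5,6,7} 6
  5 to go: {1,2,3,6,7} 1  {2,3,5,6,7} 5  {3,4,5,6,7} 10
  6 to go: {1,2,3,5,6,7} 6  {2,3,4,5,6,7} 15
  if 0:j drops first: 21 orders

21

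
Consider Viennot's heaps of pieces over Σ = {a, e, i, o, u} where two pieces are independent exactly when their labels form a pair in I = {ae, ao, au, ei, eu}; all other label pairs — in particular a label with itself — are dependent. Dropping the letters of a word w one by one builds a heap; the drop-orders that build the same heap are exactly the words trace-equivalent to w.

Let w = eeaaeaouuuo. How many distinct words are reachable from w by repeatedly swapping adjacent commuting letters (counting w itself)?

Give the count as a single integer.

165

drop 0:e onto floor
drop 1:e onto {0:e}
drop 2:a onto floor
drop 3:a onto {2:a}
drop 4:e onto {1:e}
drop 5:a onto {3:a}
drop 6:o onto {4:e}
drop 7:u onto {6:o}
drop 8:u onto {7:u}
drop 9:u onto {8:u}
drop 10:o onto {9:u}
ground layer = {0:e, 2:a}
drop-orders for the pieces not yet dropped (sum over which currently-grounded one goes next):
  1 to go: {5} 1  {10} 1
  2 to go: {3,5} 1  {5,10} 2  {9,10} 1
  3 to go: {2,3,5} 1  {3,5,10} 3  {5,9,10} 3  {8,9,10} 1
  4 to go: {2,3,5,10} 4  {3,5,9,10} 6  {5,8,9,10} 4  {7,8,9,10} 1
  5 to go: {2,3,5,9,10} 10  {3,5,8,9,10} 10  {5,7,8,9,10} 5  {6,7,8,9,10} 1
  6 to go: {2,3,5,8,9,10} 20  {3,5,7,8,9,10} 15  {4,6,7,8,9,10} 1  {5,6,7,8,9,10} 6
  7 to go: {1,4,6,7,8,9,10} 1  {2,3,5,7,8,9,10} 35  {3,5,6,7,8,9,10} 21  {4,5,6,7,8,9,10} 7
  8 to go: {0,1,4,6,7,8,9,10} 1  {1,4,5,6,7,8,9,10} 8  {2,3,5,6,7,8,9,10} 56  {3,4,5,6,7,8,9,10} 28
  9 to go: {0,1,4,5,6,7,8,9,10} 9  {1,3,4,5,6,7,8,9,10} 36  {2,3,4,5,6,7,8,9,10} 84
  if 0:e drops first: 120 orders
  if 2:a drops first: 45 orders
heap linearizations: 165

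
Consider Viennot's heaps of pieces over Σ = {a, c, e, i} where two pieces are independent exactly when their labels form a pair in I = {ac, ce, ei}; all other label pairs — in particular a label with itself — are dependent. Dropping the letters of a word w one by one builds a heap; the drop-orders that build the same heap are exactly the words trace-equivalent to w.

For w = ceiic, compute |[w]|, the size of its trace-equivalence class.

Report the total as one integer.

0(c) covers ∅
1(e) covers ∅
2(i) covers 0:c
3(i) covers 2:i
4(c) covers 3:i
floor of heap: 0:c, 1:e
completions by unplaced set U, small U first (add the entries for U minus each lowest piece of U):
  |U|=1: {1}:1  {4}:1
  |U|=2: {1,4}:2  {3,4}:1
  |U|=3: {1,3,4}:3  {2,3,4}:1
  start at 0(c): 4
  start at 1(e): 1
sum over floor = 5

5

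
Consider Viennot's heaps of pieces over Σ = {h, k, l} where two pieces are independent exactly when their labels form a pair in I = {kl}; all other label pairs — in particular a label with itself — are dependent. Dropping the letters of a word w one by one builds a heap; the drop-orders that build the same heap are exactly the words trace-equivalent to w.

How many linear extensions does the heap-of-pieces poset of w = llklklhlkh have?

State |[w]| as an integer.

#0=l has no predecessor
#1=l depends on [0:l]
#2=k has no predecessor
#3=l depends on [1:l]
#4=k depends on [2:k]
#5=l depends on [3:l]
#6=h depends on [4:k, 5:l]
#7=l depends on [6:h]
#8=k depends on [6:h]
#9=h depends on [7:l, 8:k]
sources: [0:l, 2:k]
N(rest) = Σ N(rest − s) over sources s of rest; N(one piece) = 1:
  size 1 → [9]=1
  size 2 → [7,9]=1  [8,9]=1
  size 3 → [7,8,9]=2
  size 4 → [6,7,8,9]=2
  size 5 → [4,6,7,8,9]=2  [5,6,7,8,9]=2
  size 6 → [2,4,6,7,8,9]=2  [3,5,6,7,8,9]=2  [4,5,6,7,8,9]=4
  size 7 → [1,3,5,6,7,8,9]=2  [2,4,5,6,7,8,9]=6  [3,4,5,6,7,8,9]=6
  size 8 → [0,1,3,5,6,7,8,9]=2  [1,3,4,5,6,7,8,9]=8  [2,3,4,5,6,7,8,9]=12
  first=0(l) contributes 20
  first=2(k) contributes 10
|[w]| = 30

30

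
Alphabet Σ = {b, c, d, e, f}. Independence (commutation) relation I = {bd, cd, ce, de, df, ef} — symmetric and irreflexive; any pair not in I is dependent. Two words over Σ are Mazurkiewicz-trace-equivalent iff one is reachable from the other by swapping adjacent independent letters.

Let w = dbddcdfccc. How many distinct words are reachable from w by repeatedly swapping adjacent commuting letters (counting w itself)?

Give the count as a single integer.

piece 0:d — minimal
piece 1:b — minimal
piece 2:d rests on {0:d}
piece 3:d rests on {2:d}
piece 4:c rests on {1:b}
piece 5:d rests on {3:d}
piece 6:f rests on {4:c}
piece 7:c rests on {6:f}
piece 8:c rests on {7:c}
piece 9:c rests on {8:c}
minimal pieces: {0:d, 1:b}
ways to finish when only these pieces remain (= sum over removing one remaining piece with nothing left below it):
  1 left: {5}→1  {9}→1
  2 left: {3,5}→1  {5,9}→2  {8,9}→1
  3 left: {2,3,5}→1  {3,5,9}→3  {5,8,9}→3  {7,8,9}→1
  4 left: {0,2,3,5}→1  {2,3,5,9}→4  {3,5,8,9}→6  {5,7,8,9}→4  {6,7,8,9}→1
  5 left: {0,2,3,5,9}→5  {2,3,5,8,9}→10  {3,5,7,8,9}→10  {4,6,7,8,9}→1  {5,6,7,8,9}→5
  6 left: {0,2,3,5,8,9}→15  {1,4,6,7,8,9}→1  {2,3,5,7,8,9}→20  {3,5,6,7,8,9}→15  {4,5,6,7,8,9}→6
  7 left: {0,2,3,5,7,8,9}→35  {1,4,5,6,7,8,9}→7  {2,3,5,6,7,8,9}→35  {3,4,5,6,7,8,9}→21
  8 left: {0,2,3,5,6,7,8,9}→70  {1,3,4,5,6,7,8,9}→28  {2,3,4,5,6,7,8,9}→56
  placing 0:d first → 84 extensions
  placing 1:b first → 126 extensions
total linear extensions = 210

210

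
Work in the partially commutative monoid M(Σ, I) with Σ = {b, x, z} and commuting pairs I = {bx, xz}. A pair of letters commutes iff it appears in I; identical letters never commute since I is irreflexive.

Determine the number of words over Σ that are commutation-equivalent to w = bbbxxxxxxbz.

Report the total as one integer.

462

0(b) covers ∅
1(b) covers 0:b
2(b) covers 1:b
3(x) covers ∅
4(x) covers 3:x
5(x) covers 4:x
6(x) covers 5:x
7(x) covers 6:x
8(x) covers 7:x
9(b) covers 2:b
10(z) covers 9:b
floor of heap: 0:b, 3:x
completions by unplaced set U, small U first (add the entries for U minus each lowest piece of U):
  |U|=1: {8}:1  {10}:1
  |U|=2: {7,8}:1  {8,10}:2  {9,10}:1
  |U|=3: {2,9,10}:1  {6,7,8}:1  {7,8,10}:3  {8,9,10}:3
  |U|=4: {1,2,9,10}:1  {2,8,9,10}:4  {5,6,7,8}:1  {6,7,8,10}:4  {7,8,9,10}:6
  |U|=5: {0,1,2,9,10}:1  {1,2,8,9,10}:5  {2,7,8,9,10}:10  {4,5,6,7,8}:1  {5,6,7,8,10}:5  {6,7,8,9,10}:10
  |U|=6: {0,1,2,8,9,10}:6  {1,2,7,8,9,10}:15  {2,6,7,8,9,10}:20  {3,4,5,6,7,8}:1  {4,5,6,7,8,10}:6  {5,6,7,8,9,10}:15
  |U|=7: {0,1,2,7,8,9,10}:21  {1,2,6,7,8,9,10}:35  {2,5,6,7,8,9,10}:35  {3,4,5,6,7,8,10}:7  {4,5,6,7,8,9,10}:21
  |U|=8: {0,1,2,6,7,8,9,10}:56  {1,2,5,6,7,8,9,10}:70  {2,4,5,6,7,8,9,10}:56  {3,4,5,6,7,8,9,10}:28
  |U|=9: {0,1,2,5,6,7,8,9,10}:126  {1,2,4,5,6,7,8,9,10}:126  {2,3,4,5,6,7,8,9,10}:84
  start at 0(b): 210
  start at 3(x): 252
sum over floor = 462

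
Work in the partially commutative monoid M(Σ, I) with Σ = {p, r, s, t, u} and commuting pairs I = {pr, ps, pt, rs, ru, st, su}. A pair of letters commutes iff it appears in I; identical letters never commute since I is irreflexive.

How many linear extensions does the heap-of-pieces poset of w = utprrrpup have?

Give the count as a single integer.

65

drop 0:u onto floor
drop 1:t onto {0:u}
drop 2:p onto {0:u}
drop 3:r onto {1:t}
drop 4:r onto {3:r}
drop 5:r onto {4:r}
drop 6:p onto {2:p}
drop 7:u onto {1:t, 6:p}
drop 8:p onto {7:u}
ground layer = {0:u}
drop-orders for the pieces not yet dropped (sum over which currently-grounded one goes next):
  1 to go: {5} 1  {8} 1
  2 to go: {4,5} 1  {5,8} 2  {7,8} 1
  3 to go: {3,4,5} 1  {4,5,8} 3  {5,7,8} 3  {6,7,8} 1
  4 to go: {2,6,7,8} 1  {3,4,5,8} 4  {4,5,7,8} 6  {5,6,7,8} 4
  5 to go: {2,5,6,7,8} 5  {3,4,5,7,8} 10  {4,5,6,7,8} 10
  6 to go: {1,3,4,5,7,8} 10  {2,4,5,6,7,8} 15  {3,4,5,6,7,8} 20
  7 to go: {1,3,4,5,6,7,8} 30  {2,3,4,5,6,7,8} 35
  if 0:u drops first: 65 orders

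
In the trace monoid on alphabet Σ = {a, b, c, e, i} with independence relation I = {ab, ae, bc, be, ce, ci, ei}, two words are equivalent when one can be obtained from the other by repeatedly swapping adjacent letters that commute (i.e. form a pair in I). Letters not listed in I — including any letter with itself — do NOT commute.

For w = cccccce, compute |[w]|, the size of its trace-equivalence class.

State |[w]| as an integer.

#0=c has no predecessor
#1=c depends on [0:c]
#2=c depends on [1:c]
#3=c depends on [2:c]
#4=c depends on [3:c]
#5=c depends on [4:c]
#6=e has no predecessor
sources: [0:c, 6:e]
N(rest) = Σ N(rest − s) over sources s of rest; N(one piece) = 1:
  size 1 → [5]=1  [6]=1
  size 2 → [4,5]=1  [5,6]=2
  size 3 → [3,4,5]=1  [4,5,6]=3
  size 4 → [2,3,4,5]=1  [3,4,5,6]=4
  size 5 → [1,2,3,4,5]=1  [2,3,4,5,6]=5
  first=0(c) contributes 6
  first=6(e) contributes 1
|[w]| = 7

7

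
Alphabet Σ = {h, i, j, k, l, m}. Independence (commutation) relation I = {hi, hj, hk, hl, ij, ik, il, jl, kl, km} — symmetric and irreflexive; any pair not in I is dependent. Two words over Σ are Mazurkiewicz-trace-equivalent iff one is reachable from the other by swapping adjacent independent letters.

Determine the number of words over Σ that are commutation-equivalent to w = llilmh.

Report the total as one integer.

4

piece 0:l — minimal
piece 1:l rests on {0:l}
piece 2:i — minimal
piece 3:l rests on {1:l}
piece 4:m rests on {2:i, 3:l}
piece 5:h rests on {4:m}
minimal pieces: {0:l, 2:i}
ways to finish when only these pieces remain (= sum over removing one remaining piece with nothing left below it):
  1 left: {5}→1
  2 left: {4,5}→1
  3 left: {2,4,5}→1  {3,4,5}→1
  4 left: {1,3,4,5}→1  {2,3,4,5}→2
  placing 0:l first → 3 extensions
  placing 2:i first → 1 extensions
total linear extensions = 4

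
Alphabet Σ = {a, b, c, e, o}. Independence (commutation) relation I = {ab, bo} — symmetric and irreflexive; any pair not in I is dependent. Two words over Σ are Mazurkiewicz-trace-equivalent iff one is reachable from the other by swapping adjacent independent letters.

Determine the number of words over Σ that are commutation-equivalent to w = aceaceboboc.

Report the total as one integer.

drop 0:a onto floor
drop 1:c onto {0:a}
drop 2:e onto {1:c}
drop 3:a onto {2:e}
drop 4:c onto {3:a}
drop 5:e onto {4:c}
drop 6:b onto {5:e}
drop 7:o onto {5:e}
drop 8:b onto {6:b}
drop 9:o onto {7:o}
drop 10:c onto {8:b, 9:o}
ground layer = {0:a}
drop-orders for the pieces not yet dropped (sum over which currently-grounded one goes next):
  1 to go: {10} 1
  2 to go: {8,10} 1  {9,10} 1
  3 to go: {6,8,10} 1  {7,9,10} 1  {8,9,10} 2
  4 to go: {6,8,9,10} 3  {7,8,9,10} 3
  5 to go: {6,7,8,9,10} 6
  6 to go: {5,6,7,8,9,10} 6
  7 to go: {4,5,6,7,8,9,10} 6
  8 to go: {3,4,5,6,7,8,9,10} 6
  9 to go: {2,3,4,5,6,7,8,9,10} 6
  if 0:a drops first: 6 orders

6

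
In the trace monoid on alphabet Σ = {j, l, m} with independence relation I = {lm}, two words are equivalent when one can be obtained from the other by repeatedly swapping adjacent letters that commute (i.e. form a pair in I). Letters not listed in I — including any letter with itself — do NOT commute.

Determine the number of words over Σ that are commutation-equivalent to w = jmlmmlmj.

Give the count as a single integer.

15

#0=j has no predecessor
#1=m depends on [0:j]
#2=l depends on [0:j]
#3=m depends on [1:m]
#4=m depends on [3:m]
#5=l depends on [2:l]
#6=m depends on [4:m]
#7=j depends on [5:l, 6:m]
sources: [0:j]
N(rest) = Σ N(rest − s) over sources s of rest; N(one piece) = 1:
  size 1 → [7]=1
  size 2 → [5,7]=1  [6,7]=1
  size 3 → [2,5,7]=1  [4,6,7]=1  [5,6,7]=2
  size 4 → [2,5,6,7]=3  [3,4,6,7]=1  [4,5,6,7]=3
  size 5 → [1,3,4,6,7]=1  [2,4,5,6,7]=6  [3,4,5,6,7]=4
  size 6 → [1,3,4,5,6,7]=5  [2,3,4,5,6,7]=10
  first=0(j) contributes 15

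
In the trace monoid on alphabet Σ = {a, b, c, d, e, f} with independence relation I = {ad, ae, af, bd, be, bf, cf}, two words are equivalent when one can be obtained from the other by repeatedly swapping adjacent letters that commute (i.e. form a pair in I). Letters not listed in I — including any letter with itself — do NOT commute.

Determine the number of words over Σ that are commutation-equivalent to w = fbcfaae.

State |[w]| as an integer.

0(f) covers ∅
1(b) covers ∅
2(c) covers 1:b
3(f) covers 0:f
4(a) covers 2:c
5(a) covers 4:a
6(e) covers 2:c, 3:f
floor of heap: 0:f, 1:b
completions by unplaced set U, small U first (add the entries for U minus each lowest piece of U):
  |U|=1: {5}:1  {6}:1
  |U|=2: {3,6}:1  {4,5}:1  {5,6}:2
  |U|=3: {0,3,6}:1  {3,5,6}:3  {4,5,6}:3
  |U|=4: {0,3,5,6}:4  {2,4,5,6}:3  {3,4,5,6}:6
  |U|=5: {0,3,4,5,6}:10  {1,2,4,5,6}:3  {2,3,4,5,6}:9
  start at 0(f): 12
  start at 1(b): 19
sum over floor = 31

31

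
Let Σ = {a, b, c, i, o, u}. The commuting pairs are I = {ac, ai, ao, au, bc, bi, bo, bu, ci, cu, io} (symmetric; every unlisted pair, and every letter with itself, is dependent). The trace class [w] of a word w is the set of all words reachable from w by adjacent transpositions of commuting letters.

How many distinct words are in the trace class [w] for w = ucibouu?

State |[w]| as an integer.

35

#0=u has no predecessor
#1=c has no predecessor
#2=i depends on [0:u]
#3=b has no predecessor
#4=o depends on [0:u, 1:c]
#5=u depends on [2:i, 4:o]
#6=u depends on [5:u]
sources: [0:u, 1:c, 3:b]
N(rest) = Σ N(rest − s) over sources s of rest; N(one piece) = 1:
  size 1 → [3]=1  [6]=1
  size 2 → [3,6]=2  [5,6]=1
  size 3 → [2,5,6]=1  [3,5,6]=3  [4,5,6]=1
  size 4 → [1,4,5,6]=1  [2,3,5,6]=4  [2,4,5,6]=2  [3,4,5,6]=4
  size 5 → [0,2,4,5,6]=2  [1,2,4,5,6]=3  [1,3,4,5,6]=5  [2,3,4,5,6]=10
  first=0(u) contributes 18
  first=1(c) contributes 12
  first=3(b) contributes 5
|[w]| = 35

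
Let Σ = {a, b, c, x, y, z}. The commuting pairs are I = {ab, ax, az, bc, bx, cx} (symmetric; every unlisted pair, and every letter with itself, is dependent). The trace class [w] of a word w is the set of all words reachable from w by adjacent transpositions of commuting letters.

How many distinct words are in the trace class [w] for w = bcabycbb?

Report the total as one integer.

18

piece 0:b — minimal
piece 1:c — minimal
piece 2:a rests on {1:c}
piece 3:b rests on {0:b}
piece 4:y rests on {2:a, 3:b}
piece 5:c rests on {4:y}
piece 6:b rests on {4:y}
piece 7:b rests on {6:b}
minimal pieces: {0:b, 1:c}
ways to finish when only these pieces remain (= sum over removing one remaining piece with nothing left below it):
  1 left: {5}→1  {7}→1
  2 left: {5,7}→2  {6,7}→1
  3 left: {5,6,7}→3
  4 left: {4,5,6,7}→3
  5 left: {2,4,5,6,7}→3  {3,4,5,6,7}→3
  6 left: {0,3,4,5,6,7}→3  {1,2,4,5,6,7}→3  {2,3,4,5,6,7}→6
  placing 0:b first → 9 extensions
  placing 1:c first → 9 extensions
total linear extensions = 18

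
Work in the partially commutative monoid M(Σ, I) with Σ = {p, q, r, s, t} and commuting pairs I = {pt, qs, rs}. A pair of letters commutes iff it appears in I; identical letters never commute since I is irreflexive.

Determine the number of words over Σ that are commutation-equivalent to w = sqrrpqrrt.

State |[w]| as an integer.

drop 0:s onto floor
drop 1:q onto floor
drop 2:r onto {1:q}
drop 3:r onto {2:r}
drop 4:p onto {0:s, 3:r}
drop 5:q onto {4:p}
drop 6:r onto {5:q}
drop 7:r onto {6:r}
drop 8:t onto {7:r}
ground layer = {0:s, 1:q}
drop-orders for the pieces not yet dropped (sum over which currently-grounded one goes next):
  1 to go: {8} 1
  2 to go: {7,8} 1
  3 to go: {6,7,8} 1
  4 to go: {5,6,7,8} 1
  5 to go: {4,5,6,7,8} 1
  6 to go: {0,4,5,6,7,8} 1  {3,4,5,6,7,8} 1
  7 to go: {0,3,4,5,6,7,8} 2  {2,3,4,5,6,7,8} 1
  if 0:s drops first: 1 orders
  if 1:q drops first: 3 orders
heap linearizations: 4

4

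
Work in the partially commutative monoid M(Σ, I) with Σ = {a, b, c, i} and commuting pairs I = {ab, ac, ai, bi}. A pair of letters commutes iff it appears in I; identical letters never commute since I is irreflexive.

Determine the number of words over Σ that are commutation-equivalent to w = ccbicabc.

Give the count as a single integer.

0(c) covers ∅
1(c) covers 0:c
2(b) covers 1:c
3(i) covers 1:c
4(c) covers 2:b, 3:i
5(a) covers ∅
6(b) covers 4:c
7(c) covers 6:b
floor of heap: 0:c, 5:a
completions by unplaced set U, small U first (add the entries for U minus each lowest piece of U):
  |U|=1: {5}:1  {7}:1
  |U|=2: {5,7}:2  {6,7}:1
  |U|=3: {4,6,7}:1  {5,6,7}:3
  |U|=4: {2,4,6,7}:1  {3,4,6,7}:1  {4,5,6,7}:4
  |U|=5: {2,3,4,6,7}:2  {2,4,5,6,7}:5  {3,4,5,6,7}:5
  |U|=6: {1,2,3,4,6,7}:2  {2,3,4,5,6,7}:12
  start at 0(c): 14
  start at 5(a): 2
sum over floor = 16

16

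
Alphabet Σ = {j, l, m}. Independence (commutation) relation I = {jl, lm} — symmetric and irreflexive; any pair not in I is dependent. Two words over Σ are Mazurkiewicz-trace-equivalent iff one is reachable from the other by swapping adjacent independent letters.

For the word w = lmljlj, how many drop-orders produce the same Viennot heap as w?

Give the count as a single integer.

20

#0=l has no predecessor
#1=m has no predecessor
#2=l depends on [0:l]
#3=j depends on [1:m]
#4=l depends on [2:l]
#5=j depends on [3:j]
sources: [0:l, 1:m]
N(rest) = Σ N(rest − s) over sources s of rest; N(one piece) = 1:
  size 1 → [4]=1  [5]=1
  size 2 → [2,4]=1  [3,5]=1  [4,5]=2
  size 3 → [0,2,4]=1  [1,3,5]=1  [2,4,5]=3  [3,4,5]=3
  size 4 → [0,2,4,5]=4  [1,3,4,5]=4  [2,3,4,5]=6
  first=0(l) contributes 10
  first=1(m) contributes 10
|[w]| = 20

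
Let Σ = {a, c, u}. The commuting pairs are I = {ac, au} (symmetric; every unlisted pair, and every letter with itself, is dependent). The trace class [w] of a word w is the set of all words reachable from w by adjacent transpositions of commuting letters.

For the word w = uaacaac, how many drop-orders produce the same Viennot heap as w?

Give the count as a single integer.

35

piece 0:u — minimal
piece 1:a — minimal
piece 2:a rests on {1:a}
piece 3:c rests on {0:u}
piece 4:a rests on {2:a}
piece 5:a rests on {4:a}
piece 6:c rests on {3:c}
minimal pieces: {0:u, 1:a}
ways to finish when only these pieces remain (= sum over removing one remaining piece with nothing left below it):
  1 left: {5}→1  {6}→1
  2 left: {3,6}→1  {4,5}→1  {5,6}→2
  3 left: {0,3,6}→1  {2,4,5}→1  {3,5,6}→3  {4,5,6}→3
  4 left: {0,3,5,6}→4  {1,2,4,5}→1  {2,4,5,6}→4  {3,4,5,6}→6
  5 left: {0,3,4,5,6}→10  {1,2,4,5,6}→5  {2,3,4,5,6}→10
  placing 0:u first → 15 extensions
  placing 1:a first → 20 extensions
total linear extensions = 35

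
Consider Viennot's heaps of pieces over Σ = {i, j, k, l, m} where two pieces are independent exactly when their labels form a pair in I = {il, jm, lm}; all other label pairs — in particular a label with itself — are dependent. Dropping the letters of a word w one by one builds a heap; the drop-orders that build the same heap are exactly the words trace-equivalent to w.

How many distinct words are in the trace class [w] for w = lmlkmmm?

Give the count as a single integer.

3

#0=l has no predecessor
#1=m has no predecessor
#2=l depends on [0:l]
#3=k depends on [1:m, 2:l]
#4=m depends on [3:k]
#5=m depends on [4:m]
#6=m depends on [5:m]
sources: [0:l, 1:m]
N(rest) = Σ N(rest − s) over sources s of rest; N(one piece) = 1:
  size 1 → [6]=1
  size 2 → [5,6]=1
  size 3 → [4,5,6]=1
  size 4 → [3,4,5,6]=1
  size 5 → [1,3,4,5,6]=1  [2,3,4,5,6]=1
  first=0(l) contributes 2
  first=1(m) contributes 1
|[w]| = 3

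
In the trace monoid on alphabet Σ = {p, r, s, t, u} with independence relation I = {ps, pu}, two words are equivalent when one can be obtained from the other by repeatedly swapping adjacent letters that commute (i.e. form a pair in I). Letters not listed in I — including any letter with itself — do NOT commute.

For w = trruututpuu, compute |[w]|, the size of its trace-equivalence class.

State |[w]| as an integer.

3

drop 0:t onto floor
drop 1:r onto {0:t}
drop 2:r onto {1:r}
drop 3:u onto {2:r}
drop 4:u onto {3:u}
drop 5:t onto {4:u}
drop 6:u onto {5:t}
drop 7:t onto {6:u}
drop 8:p onto {7:t}
drop 9:u onto {7:t}
drop 10:u onto {9:u}
ground layer = {0:t}
drop-orders for the pieces not yet dropped (sum over which currently-grounded one goes next):
  1 to go: {8} 1  {10} 1
  2 to go: {8,10} 2  {9,10} 1
  3 to go: {8,9,10} 3
  4 to go: {7,8,9,10} 3
  5 to go: {6,7,8,9,10} 3
  6 to go: {5,6,7,8,9,10} 3
  7 to go: {4,5,6,7,8,9,10} 3
  8 to go: {3,4,5,6,7,8,9,10} 3
  9 to go: {2,3,4,5,6,7,8,9,10} 3
  if 0:t drops first: 3 orders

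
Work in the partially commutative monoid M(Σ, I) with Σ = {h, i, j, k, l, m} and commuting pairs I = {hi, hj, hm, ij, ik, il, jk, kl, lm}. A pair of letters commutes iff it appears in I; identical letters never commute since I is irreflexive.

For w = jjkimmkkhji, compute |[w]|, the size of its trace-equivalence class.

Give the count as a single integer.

240

#0=j has no predecessor
#1=j depends on [0:j]
#2=k has no predecessor
#3=i has no predecessor
#4=m depends on [1:j, 2:k, 3:i]
#5=m depends on [4:m]
#6=k depends on [5:m]
#7=k depends on [6:k]
#8=h depends on [7:k]
#9=j depends on [5:m]
#10=i depends on [5:m]
sources: [0:j, 2:k, 3:i]
N(rest) = Σ N(rest − s) over sources s of rest; N(one piece) = 1:
  size 1 → [8]=1  [9]=1  [10]=1
  size 2 → [7,8]=1  [8,9]=2  [8,10]=2  [9,10]=2
  size 3 → [6,7,8]=1  [7,8,9]=3  [7,8,10]=3  [8,9,10]=6
  size 4 → [6,7,8,9]=4  [6,7,8,10]=4  [7,8,9,10]=12
  size 5 → [6,7,8,9,10]=20
  size 6 → [5,6,7,8,9,10]=20
  size 7 → [4,5,6,7,8,9,10]=20
  size 8 → [1,4,5,6,7,8,9,10]=20  [2,4,5,6,7,8,9,10]=20  [3,4,5,6,7,8,9,10]=20
  size 9 → [0,1,4,5,6,7,8,9,10]=20  [1,2,4,5,6,7,8,9,10]=40  [1,3,4,5,6,7,8,9,10]=40  [2,3,4,5,6,7,8,9,10]=40
  first=0(j) contributes 120
  first=2(k) contributes 60
  first=3(i) contributes 60
|[w]| = 240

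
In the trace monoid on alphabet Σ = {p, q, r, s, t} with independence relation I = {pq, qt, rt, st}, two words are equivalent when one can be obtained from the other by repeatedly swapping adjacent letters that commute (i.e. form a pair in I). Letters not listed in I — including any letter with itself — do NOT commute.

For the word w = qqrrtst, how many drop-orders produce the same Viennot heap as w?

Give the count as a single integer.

21

drop 0:q onto floor
drop 1:q onto {0:q}
drop 2:r onto {1:q}
drop 3:r onto {2:r}
drop 4:t onto floor
drop 5:s onto {3:r}
drop 6:t onto {4:t}
ground layer = {0:q, 4:t}
drop-orders for the pieces not yet dropped (sum over which currently-grounded one goes next):
  1 to go: {5} 1  {6} 1
  2 to go: {3,5} 1  {4,6} 1  {5,6} 2
  3 to go: {2,3,5} 1  {3,5,6} 3  {4,5,6} 3
  4 to go: {1,2,3,5} 1  {2,3,5,6} 4  {3,4,5,6} 6
  5 to go: {0,1,2,3,5} 1  {1,2,3,5,6} 5  {2,3,4,5,6} 10
  if 0:q drops first: 15 orders
  if 4:t drops first: 6 orders
heap linearizations: 21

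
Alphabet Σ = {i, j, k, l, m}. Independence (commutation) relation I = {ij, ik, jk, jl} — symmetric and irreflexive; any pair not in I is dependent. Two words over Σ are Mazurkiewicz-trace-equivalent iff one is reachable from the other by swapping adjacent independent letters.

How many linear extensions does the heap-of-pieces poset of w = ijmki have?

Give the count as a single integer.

piece 0:i — minimal
piece 1:j — minimal
piece 2:m rests on {0:i, 1:j}
piece 3:k rests on {2:m}
piece 4:i rests on {2:m}
minimal pieces: {0:i, 1:j}
ways to finish when only these pieces remain (= sum over removing one remaining piece with nothing left below it):
  1 left: {3}→1  {4}→1
  2 left: {3,4}→2
  3 left: {2,3,4}→2
  placing 0:i first → 2 extensions
  placing 1:j first → 2 extensions
total linear extensions = 4

4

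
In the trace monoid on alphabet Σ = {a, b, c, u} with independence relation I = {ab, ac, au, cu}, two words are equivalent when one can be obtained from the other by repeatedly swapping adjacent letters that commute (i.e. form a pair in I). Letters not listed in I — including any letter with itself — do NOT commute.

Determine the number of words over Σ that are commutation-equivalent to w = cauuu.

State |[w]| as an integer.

piece 0:c — minimal
piece 1:a — minimal
piece 2:u — minimal
piece 3:u rests on {2:u}
piece 4:u rests on {3:u}
minimal pieces: {0:c, 1:a, 2:u}
ways to finish when only these pieces remain (= sum over removing one remaining piece with nothing left below it):
  1 left: {0}→1  {1}→1  {4}→1
  2 left: {0,1}→2  {0,4}→2  {1,4}→2  {3,4}→1
  3 left: {0,1,4}→6  {0,3,4}→3  {1,3,4}→3  {2,3,4}→1
  placing 0:c first → 4 extensions
  placing 1:a first → 4 extensions
  placing 2:u first → 12 extensions
total linear extensions = 20

20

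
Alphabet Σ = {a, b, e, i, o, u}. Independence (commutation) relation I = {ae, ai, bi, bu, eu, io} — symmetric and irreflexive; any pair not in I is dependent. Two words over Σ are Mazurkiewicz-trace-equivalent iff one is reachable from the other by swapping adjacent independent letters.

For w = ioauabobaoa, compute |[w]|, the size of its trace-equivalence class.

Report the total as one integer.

3

#0=i has no predecessor
#1=o has no predecessor
#2=a depends on [1:o]
#3=u depends on [0:i, 2:a]
#4=a depends on [3:u]
#5=b depends on [4:a]
#6=o depends on [5:b]
#7=b depends on [6:o]
#8=a depends on [7:b]
#9=o depends on [8:a]
#10=a depends on [9:o]
sources: [0:i, 1:o]
N(rest) = Σ N(rest − s) over sources s of rest; N(one piece) = 1:
  size 1 → [10]=1
  size 2 → [9,10]=1
  size 3 → [8,9,10]=1
  size 4 → [7,8,9,10]=1
  size 5 → [6,7,8,9,10]=1
  size 6 → [5,6,7,8,9,10]=1
  size 7 → [4,5,6,7,8,9,10]=1
  size 8 → [3,4,5,6,7,8,9,10]=1
  size 9 → [0,3,4,5,6,7,8,9,10]=1  [2,3,4,5,6,7,8,9,10]=1
  first=0(i) contributes 1
  first=1(o) contributes 2
|[w]| = 3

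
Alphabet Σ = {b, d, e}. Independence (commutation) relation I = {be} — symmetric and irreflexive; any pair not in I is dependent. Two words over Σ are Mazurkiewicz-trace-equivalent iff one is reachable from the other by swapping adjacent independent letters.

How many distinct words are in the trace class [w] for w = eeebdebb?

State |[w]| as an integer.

12

drop 0:e onto floor
drop 1:e onto {0:e}
drop 2:e onto {1:e}
drop 3:b onto floor
drop 4:d onto {2:e, 3:b}
drop 5:e onto {4:d}
drop 6:b onto {4:d}
drop 7:b onto {6:b}
ground layer = {0:e, 3:b}
drop-orders for the pieces not yet dropped (sum over which currently-grounded one goes next):
  1 to go: {5} 1  {7} 1
  2 to go: {5,7} 2  {6,7} 1
  3 to go: {5,6,7} 3
  4 to go: {4,5,6,7} 3
  5 to go: {2,4,5,6,7} 3  {3,4,5,6,7} 3
  6 to go: {1,2,4,5,6,7} 3  {2,3,4,5,6,7} 6
  if 0:e drops first: 9 orders
  if 3:b drops first: 3 orders
heap linearizations: 12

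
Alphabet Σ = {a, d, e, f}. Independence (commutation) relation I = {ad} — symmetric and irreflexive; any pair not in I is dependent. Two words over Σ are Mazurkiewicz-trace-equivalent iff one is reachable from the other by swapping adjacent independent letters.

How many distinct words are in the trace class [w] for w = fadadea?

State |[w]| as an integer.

6

#0=f has no predecessor
#1=a depends on [0:f]
#2=d depends on [0:f]
#3=a depends on [1:a]
#4=d depends on [2:d]
#5=e depends on [3:a, 4:d]
#6=a depends on [5:e]
sources: [0:f]
N(rest) = Σ N(rest − s) over sources s of rest; N(one piece) = 1:
  size 1 → [6]=1
  size 2 → [5,6]=1
  size 3 → [3,5,6]=1  [4,5,6]=1
  size 4 → [1,3,5,6]=1  [2,4,5,6]=1  [3,4,5,6]=2
  size 5 → [1,3,4,5,6]=3  [2,3,4,5,6]=3
  first=0(f) contributes 6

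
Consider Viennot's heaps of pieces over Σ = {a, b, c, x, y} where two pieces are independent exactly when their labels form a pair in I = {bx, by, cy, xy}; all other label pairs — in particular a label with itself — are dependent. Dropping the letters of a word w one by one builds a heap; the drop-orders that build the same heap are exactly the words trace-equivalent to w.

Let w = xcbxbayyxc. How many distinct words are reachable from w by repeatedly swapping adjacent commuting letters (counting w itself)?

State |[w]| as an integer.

piece 0:x — minimal
piece 1:c rests on {0:x}
piece 2:b rests on {1:c}
piece 3:x rests on {1:c}
piece 4:b rests on {2:b}
piece 5:a rests on {3:x, 4:b}
piece 6:y rests on {5:a}
piece 7:y rests on {6:y}
piece 8:x rests on {5:a}
piece 9:c rests on {8:x}
minimal pieces: {0:x}
ways to finish when only these pieces remain (= sum over removing one remaining piece with nothing left below it):
  1 left: {7}→1  {9}→1
  2 left: {6,7}→1  {7,9}→2  {8,9}→1
  3 left: {6,7,9}→3  {7,8,9}→3
  4 left: {6,7,8,9}→6
  5 left: {5,6,7,8,9}→6
  6 left: {3,5,6,7,8,9}→6  {4,5,6,7,8,9}→6
  7 left: {2,4,5,6,7,8,9}→6  {3,4,5,6,7,8,9}→12
  8 left: {2,3,4,5,6,7,8,9}→18
  placing 0:x first → 18 extensions

18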